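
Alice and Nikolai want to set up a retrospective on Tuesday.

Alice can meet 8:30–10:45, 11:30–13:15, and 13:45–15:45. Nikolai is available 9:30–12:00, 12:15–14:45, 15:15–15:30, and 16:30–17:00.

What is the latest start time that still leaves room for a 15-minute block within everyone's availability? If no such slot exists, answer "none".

15:15

Alice ∩ Nikolai: 09:30–10:45, 11:30–12:00, 12:15–13:15, 13:45–14:45, 15:15–15:30.
Windows ≥ 15 min: 09:30–10:45, 11:30–12:00, 12:15–13:15, 13:45–14:45, 15:15–15:30.
Latest start in the last window 15:15–15:30 is 15:30 − 15 min = 15:15.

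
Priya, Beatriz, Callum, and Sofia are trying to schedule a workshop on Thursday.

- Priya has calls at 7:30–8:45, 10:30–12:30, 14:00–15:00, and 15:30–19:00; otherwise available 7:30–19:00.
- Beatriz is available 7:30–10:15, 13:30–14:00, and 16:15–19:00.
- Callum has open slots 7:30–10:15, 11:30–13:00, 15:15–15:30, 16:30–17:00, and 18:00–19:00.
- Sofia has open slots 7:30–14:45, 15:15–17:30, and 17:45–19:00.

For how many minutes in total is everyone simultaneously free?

90 minutes

Priya free within 07:30–19:00: 08:45–10:30, 12:30–14:00, 15:00–15:30.
Priya ∩ Beatriz: 08:45–10:15, 13:30–14:00.
Priya ∩ Beatriz ∩ Callum: 08:45–10:15.
Priya ∩ Beatriz ∩ Callum ∩ Sofia: 08:45–10:15.
Total common minutes: 90.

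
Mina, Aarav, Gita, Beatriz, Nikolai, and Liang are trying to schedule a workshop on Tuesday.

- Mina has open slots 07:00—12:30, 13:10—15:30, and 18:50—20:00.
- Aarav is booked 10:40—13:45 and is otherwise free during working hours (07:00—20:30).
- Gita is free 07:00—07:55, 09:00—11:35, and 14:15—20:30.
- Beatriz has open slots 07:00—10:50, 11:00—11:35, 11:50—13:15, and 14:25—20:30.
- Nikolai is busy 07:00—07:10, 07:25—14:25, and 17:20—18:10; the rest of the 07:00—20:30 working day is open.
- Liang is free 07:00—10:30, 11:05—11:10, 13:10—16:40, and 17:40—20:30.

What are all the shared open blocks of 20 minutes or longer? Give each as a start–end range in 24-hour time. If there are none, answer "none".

14:25–15:30, 18:50–20:00

Aarav free within 07:00–20:30: 07:00–10:40, 13:45–20:30.
Nikolai free within 07:00–20:30: 07:10–07:25, 14:25–17:20, 18:10–20:30.
Mina ∩ Aarav: 07:00–10:40, 13:45–15:30, 18:50–20:00.
Mina ∩ Aarav ∩ Gita: 07:00–07:55, 09:00–10:40, 14:15–15:30, 18:50–20:00.
Mina ∩ Aarav ∩ Gita ∩ Beatriz: 07:00–07:55, 09:00–10:40, 14:25–15:30, 18:50–20:00.
Mina ∩ Aarav ∩ Gita ∩ Beatriz ∩ Nikolai: 07:10–07:25, 14:25–15:30, 18:50–20:00.
Mina ∩ Aarav ∩ Gita ∩ Beatriz ∩ Nikolai ∩ Liang: 07:10–07:25, 14:25–15:30, 18:50–20:00.
Windows ≥ 20 min: 14:25–15:30, 18:50–20:00.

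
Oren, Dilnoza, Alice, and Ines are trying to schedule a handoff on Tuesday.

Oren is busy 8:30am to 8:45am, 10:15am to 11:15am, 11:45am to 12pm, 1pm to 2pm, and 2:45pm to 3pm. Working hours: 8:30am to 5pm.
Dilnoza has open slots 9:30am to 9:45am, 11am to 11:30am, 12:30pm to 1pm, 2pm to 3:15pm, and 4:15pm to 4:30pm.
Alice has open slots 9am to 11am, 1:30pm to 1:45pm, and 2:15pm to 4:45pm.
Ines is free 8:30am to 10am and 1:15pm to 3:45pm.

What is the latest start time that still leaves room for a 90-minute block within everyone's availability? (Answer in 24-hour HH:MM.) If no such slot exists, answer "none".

none

Oren free within 08:30–17:00: 08:45–10:15, 11:15–11:45, 12:00–13:00, 14:00–14:45, 15:00–17:00.
Oren ∩ Dilnoza: 09:30–09:45, 11:15–11:30, 12:30–13:00, 14:00–14:45, 15:00–15:15, 16:15–16:30.
Oren ∩ Dilnoza ∩ Alice: 09:30–09:45, 14:15–14:45, 15:00–15:15, 16:15–16:30.
Oren ∩ Dilnoza ∩ Alice ∩ Ines: 09:30–09:45, 14:15–14:45, 15:00–15:15.
Windows ≥ 90 min: (none).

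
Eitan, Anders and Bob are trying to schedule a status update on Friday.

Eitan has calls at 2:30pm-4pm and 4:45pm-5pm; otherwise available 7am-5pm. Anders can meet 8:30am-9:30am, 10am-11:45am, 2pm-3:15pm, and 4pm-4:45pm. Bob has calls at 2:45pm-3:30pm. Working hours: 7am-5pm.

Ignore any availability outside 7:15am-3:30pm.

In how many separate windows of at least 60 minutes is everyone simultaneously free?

Eitan free within 07:00–17:00: 07:00–14:30, 16:00–16:45.
Bob free within 07:00–17:00: 07:00–14:45, 15:30–17:00.
Eitan ∩ Anders: 08:30–09:30, 10:00–11:45, 14:00–14:30, 16:00–16:45.
Eitan ∩ Anders ∩ Bob: 08:30–09:30, 10:00–11:45, 14:00–14:30, 16:00–16:45.
Restricted to 07:15–15:30: 08:30–09:30, 10:00–11:45, 14:00–14:30.
Windows ≥ 60 min: 08:30–09:30, 10:00–11:45.
That's 2 windows.

2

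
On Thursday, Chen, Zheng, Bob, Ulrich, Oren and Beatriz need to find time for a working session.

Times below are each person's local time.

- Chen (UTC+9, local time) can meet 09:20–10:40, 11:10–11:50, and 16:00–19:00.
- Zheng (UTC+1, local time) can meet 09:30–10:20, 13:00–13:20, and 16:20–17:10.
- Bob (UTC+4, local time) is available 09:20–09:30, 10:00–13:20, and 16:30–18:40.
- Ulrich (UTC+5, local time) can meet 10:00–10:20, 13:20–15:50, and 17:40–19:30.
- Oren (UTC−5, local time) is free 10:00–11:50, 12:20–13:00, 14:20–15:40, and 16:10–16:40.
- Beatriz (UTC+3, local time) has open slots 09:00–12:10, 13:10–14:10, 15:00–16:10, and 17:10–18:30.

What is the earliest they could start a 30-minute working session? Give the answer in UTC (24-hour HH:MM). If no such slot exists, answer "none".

none

Chen → UTC: 00:20–01:40, 02:10–02:50, 07:00–10:00.
Zheng → UTC: 08:30–09:20, 12:00–12:20, 15:20–16:10.
Bob → UTC: 05:20–05:30, 06:00–09:20, 12:30–14:40.
Ulrich → UTC: 05:00–05:20, 08:20–10:50, 12:40–14:30.
Oren → UTC: 15:00–16:50, 17:20–18:00, 19:20–20:40, 21:10–21:40.
Beatriz → UTC: 06:00–09:10, 10:10–11:10, 12:00–13:10, 14:10–15:30.
Chen ∩ Zheng: 08:30–09:20.
Chen ∩ Zheng ∩ Bob: 08:30–09:20.
Chen ∩ Zheng ∩ Bob ∩ Ulrich: 08:30–09:20.
Chen ∩ Zheng ∩ Bob ∩ Ulrich ∩ Oren: (none).
Chen ∩ Zheng ∩ Bob ∩ Ulrich ∩ Oren ∩ Beatriz: (none).
Windows ≥ 30 min: (none).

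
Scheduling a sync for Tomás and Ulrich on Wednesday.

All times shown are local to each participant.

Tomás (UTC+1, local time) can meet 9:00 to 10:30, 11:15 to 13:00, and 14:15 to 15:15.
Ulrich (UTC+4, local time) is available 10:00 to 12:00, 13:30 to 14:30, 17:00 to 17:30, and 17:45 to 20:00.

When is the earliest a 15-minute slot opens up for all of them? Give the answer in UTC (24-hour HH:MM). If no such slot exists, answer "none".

Tomás → UTC: 08:00–09:30, 10:15–12:00, 13:15–14:15.
Ulrich → UTC: 06:00–08:00, 09:30–10:30, 13:00–13:30, 13:45–16:00.
Tomás ∩ Ulrich: 10:15–10:30, 13:15–13:30, 13:45–14:15.
Windows ≥ 15 min: 10:15–10:30, 13:15–13:30, 13:45–14:15.
Earliest such window starts at 10:15.

10:15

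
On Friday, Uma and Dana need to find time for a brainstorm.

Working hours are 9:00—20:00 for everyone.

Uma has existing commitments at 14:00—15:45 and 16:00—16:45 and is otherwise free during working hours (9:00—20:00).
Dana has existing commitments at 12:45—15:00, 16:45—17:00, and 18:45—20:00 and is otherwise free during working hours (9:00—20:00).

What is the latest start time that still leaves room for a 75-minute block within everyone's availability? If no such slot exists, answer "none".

Uma free within 09:00–20:00: 09:00–14:00, 15:45–16:00, 16:45–20:00.
Dana free within 09:00–20:00: 09:00–12:45, 15:00–16:45, 17:00–18:45.
Uma ∩ Dana: 09:00–12:45, 15:45–16:00, 17:00–18:45.
Windows ≥ 75 min: 09:00–12:45, 17:00–18:45.
Latest start in the last window 17:00–18:45 is 18:45 − 75 min = 17:30.

17:30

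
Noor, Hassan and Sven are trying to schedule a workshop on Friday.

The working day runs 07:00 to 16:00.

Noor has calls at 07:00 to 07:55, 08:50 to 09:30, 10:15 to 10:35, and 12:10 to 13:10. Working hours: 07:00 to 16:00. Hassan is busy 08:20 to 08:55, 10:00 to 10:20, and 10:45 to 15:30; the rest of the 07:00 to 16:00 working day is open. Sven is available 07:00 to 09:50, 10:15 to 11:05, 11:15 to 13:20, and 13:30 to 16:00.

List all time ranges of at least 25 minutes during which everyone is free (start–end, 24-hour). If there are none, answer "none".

07:55–08:20, 15:30–16:00

Noor free within 07:00–16:00: 07:55–08:50, 09:30–10:15, 10:35–12:10, 13:10–16:00.
Hassan free within 07:00–16:00: 07:00–08:20, 08:55–10:00, 10:20–10:45, 15:30–16:00.
Noor ∩ Hassan: 07:55–08:20, 09:30–10:00, 10:35–10:45, 15:30–16:00.
Noor ∩ Hassan ∩ Sven: 07:55–08:20, 09:30–09:50, 10:35–10:45, 15:30–16:00.
Windows ≥ 25 min: 07:55–08:20, 15:30–16:00.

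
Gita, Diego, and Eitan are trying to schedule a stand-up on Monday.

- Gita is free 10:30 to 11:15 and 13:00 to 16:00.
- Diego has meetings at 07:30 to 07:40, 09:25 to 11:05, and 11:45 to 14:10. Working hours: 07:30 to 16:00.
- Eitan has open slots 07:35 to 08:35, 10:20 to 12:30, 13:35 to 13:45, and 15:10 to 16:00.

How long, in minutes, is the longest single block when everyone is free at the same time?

Diego free within 07:30–16:00: 07:40–09:25, 11:05–11:45, 14:10–16:00.
Gita ∩ Diego: 11:05–11:15, 14:10–16:00.
Gita ∩ Diego ∩ Eitan: 11:05–11:15, 15:10–16:00.
Common window lengths: 10, 50 min; longest is 50.

50 minutes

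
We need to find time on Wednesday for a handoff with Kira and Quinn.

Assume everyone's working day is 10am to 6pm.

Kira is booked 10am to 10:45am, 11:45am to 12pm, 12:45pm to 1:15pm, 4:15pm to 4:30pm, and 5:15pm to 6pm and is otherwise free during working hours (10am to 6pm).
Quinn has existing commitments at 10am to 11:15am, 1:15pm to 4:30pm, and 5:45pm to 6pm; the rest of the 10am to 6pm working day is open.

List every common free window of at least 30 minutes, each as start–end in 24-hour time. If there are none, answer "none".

11:15–11:45, 12:00–12:45, 16:30–17:15

Kira free within 10:00–18:00: 10:45–11:45, 12:00–12:45, 13:15–16:15, 16:30–17:15.
Quinn free within 10:00–18:00: 11:15–13:15, 16:30–17:45.
Kira ∩ Quinn: 11:15–11:45, 12:00–12:45, 16:30–17:15.
Windows ≥ 30 min: 11:15–11:45, 12:00–12:45, 16:30–17:15.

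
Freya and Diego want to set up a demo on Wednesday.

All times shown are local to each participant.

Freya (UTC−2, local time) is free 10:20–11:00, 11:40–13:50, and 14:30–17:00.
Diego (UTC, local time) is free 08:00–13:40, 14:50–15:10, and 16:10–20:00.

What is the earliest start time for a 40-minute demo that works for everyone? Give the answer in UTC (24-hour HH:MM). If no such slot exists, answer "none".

Freya → UTC: 12:20–13:00, 13:40–15:50, 16:30–19:00.
Diego → UTC: 08:00–13:40, 14:50–15:10, 16:10–20:00.
Freya ∩ Diego: 12:20–13:00, 14:50–15:10, 16:30–19:00.
Windows ≥ 40 min: 12:20–13:00, 16:30–19:00.
Earliest such window starts at 12:20.

12:20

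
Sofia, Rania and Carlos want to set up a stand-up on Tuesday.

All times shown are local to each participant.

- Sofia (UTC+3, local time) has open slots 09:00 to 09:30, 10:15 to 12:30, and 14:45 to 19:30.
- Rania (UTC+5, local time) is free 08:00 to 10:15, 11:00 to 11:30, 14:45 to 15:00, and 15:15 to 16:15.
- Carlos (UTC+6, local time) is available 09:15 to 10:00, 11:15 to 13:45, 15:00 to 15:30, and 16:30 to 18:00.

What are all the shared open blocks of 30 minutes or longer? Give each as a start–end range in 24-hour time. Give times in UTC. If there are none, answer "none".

Sofia → UTC: 06:00–06:30, 07:15–09:30, 11:45–16:30.
Rania → UTC: 03:00–05:15, 06:00–06:30, 09:45–10:00, 10:15–11:15.
Carlos → UTC: 03:15–04:00, 05:15–07:45, 09:00–09:30, 10:30–12:00.
Sofia ∩ Rania: 06:00–06:30.
Sofia ∩ Rania ∩ Carlos: 06:00–06:30.
Windows ≥ 30 min: 06:00–06:30.

06:00–06:30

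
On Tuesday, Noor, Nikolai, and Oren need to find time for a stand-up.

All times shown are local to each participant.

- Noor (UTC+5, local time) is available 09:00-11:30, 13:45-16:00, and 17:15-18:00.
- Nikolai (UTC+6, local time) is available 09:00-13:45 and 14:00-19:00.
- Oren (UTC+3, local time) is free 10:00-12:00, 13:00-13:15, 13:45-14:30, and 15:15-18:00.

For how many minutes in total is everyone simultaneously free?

90 minutes

Noor → UTC: 04:00–06:30, 08:45–11:00, 12:15–13:00.
Nikolai → UTC: 03:00–07:45, 08:00–13:00.
Oren → UTC: 07:00–09:00, 10:00–10:15, 10:45–11:30, 12:15–15:00.
Noor ∩ Nikolai: 04:00–06:30, 08:45–11:00, 12:15–13:00.
Noor ∩ Nikolai ∩ Oren: 08:45–09:00, 10:00–10:15, 10:45–11:00, 12:15–13:00.
Total common minutes: 15 + 15 + 15 + 45 = 90.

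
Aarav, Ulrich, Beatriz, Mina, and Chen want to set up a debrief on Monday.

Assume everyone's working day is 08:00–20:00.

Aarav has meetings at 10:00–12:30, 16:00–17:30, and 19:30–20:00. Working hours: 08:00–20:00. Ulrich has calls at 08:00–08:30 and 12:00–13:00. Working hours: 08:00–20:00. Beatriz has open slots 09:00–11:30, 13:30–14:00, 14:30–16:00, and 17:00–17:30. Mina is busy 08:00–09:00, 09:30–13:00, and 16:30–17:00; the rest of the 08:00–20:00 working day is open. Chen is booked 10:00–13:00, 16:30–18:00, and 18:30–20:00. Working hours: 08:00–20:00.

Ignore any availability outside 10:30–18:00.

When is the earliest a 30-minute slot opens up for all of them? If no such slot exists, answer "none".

Aarav free within 08:00–20:00: 08:00–10:00, 12:30–16:00, 17:30–19:30.
Ulrich free within 08:00–20:00: 08:30–12:00, 13:00–20:00.
Mina free within 08:00–20:00: 09:00–09:30, 13:00–16:30, 17:00–20:00.
Chen free within 08:00–20:00: 08:00–10:00, 13:00–16:30, 18:00–18:30.
Aarav ∩ Ulrich: 08:30–10:00, 13:00–16:00, 17:30–19:30.
Aarav ∩ Ulrich ∩ Beatriz: 09:00–10:00, 13:30–14:00, 14:30–16:00.
Aarav ∩ Ulrich ∩ Beatriz ∩ Mina: 09:00–09:30, 13:30–14:00, 14:30–16:00.
Aarav ∩ Ulrich ∩ Beatriz ∩ Mina ∩ Chen: 09:00–09:30, 13:30–14:00, 14:30–16:00.
Restricted to 10:30–18:00: 13:30–14:00, 14:30–16:00.
Windows ≥ 30 min: 13:30–14:00, 14:30–16:00.
Earliest such window starts at 13:30.

13:30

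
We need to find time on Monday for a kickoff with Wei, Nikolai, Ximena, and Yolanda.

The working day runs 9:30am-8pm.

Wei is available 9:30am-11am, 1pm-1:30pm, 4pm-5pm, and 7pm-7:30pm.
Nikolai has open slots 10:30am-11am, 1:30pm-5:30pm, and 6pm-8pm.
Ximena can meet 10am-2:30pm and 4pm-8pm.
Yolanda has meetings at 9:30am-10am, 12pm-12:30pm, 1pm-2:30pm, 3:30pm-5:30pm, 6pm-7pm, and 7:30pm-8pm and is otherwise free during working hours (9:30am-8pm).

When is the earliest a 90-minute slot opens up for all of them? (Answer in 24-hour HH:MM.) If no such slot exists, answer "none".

Yolanda free within 09:30–20:00: 10:00–12:00, 12:30–13:00, 14:30–15:30, 17:30–18:00, 19:00–19:30.
Wei ∩ Nikolai: 10:30–11:00, 16:00–17:00, 19:00–19:30.
Wei ∩ Nikolai ∩ Ximena: 10:30–11:00, 16:00–17:00, 19:00–19:30.
Wei ∩ Nikolai ∩ Ximena ∩ Yolanda: 10:30–11:00, 19:00–19:30.
Windows ≥ 90 min: (none).

none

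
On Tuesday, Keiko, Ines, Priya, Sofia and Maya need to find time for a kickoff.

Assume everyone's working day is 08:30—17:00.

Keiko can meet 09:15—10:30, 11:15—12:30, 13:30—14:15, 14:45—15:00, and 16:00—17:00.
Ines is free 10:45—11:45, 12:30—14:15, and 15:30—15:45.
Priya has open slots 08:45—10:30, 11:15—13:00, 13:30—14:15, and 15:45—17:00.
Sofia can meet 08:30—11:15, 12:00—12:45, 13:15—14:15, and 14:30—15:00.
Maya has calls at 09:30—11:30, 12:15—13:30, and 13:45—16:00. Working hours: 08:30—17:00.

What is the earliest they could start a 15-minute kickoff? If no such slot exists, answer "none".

Maya free within 08:30–17:00: 08:30–09:30, 11:30–12:15, 13:30–13:45, 16:00–17:00.
Keiko ∩ Ines: 11:15–11:45, 13:30–14:15.
Keiko ∩ Ines ∩ Priya: 11:15–11:45, 13:30–14:15.
Keiko ∩ Ines ∩ Priya ∩ Sofia: 13:30–14:15.
Keiko ∩ Ines ∩ Priya ∩ Sofia ∩ Maya: 13:30–13:45.
Windows ≥ 15 min: 13:30–13:45.
Earliest such window starts at 13:30.

13:30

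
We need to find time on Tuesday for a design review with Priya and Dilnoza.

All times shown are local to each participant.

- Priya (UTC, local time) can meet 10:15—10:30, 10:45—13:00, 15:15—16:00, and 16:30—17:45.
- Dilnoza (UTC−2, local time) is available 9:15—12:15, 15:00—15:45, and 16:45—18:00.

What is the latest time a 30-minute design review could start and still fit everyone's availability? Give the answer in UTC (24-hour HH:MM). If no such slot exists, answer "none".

Priya → UTC: 10:15–10:30, 10:45–13:00, 15:15–16:00, 16:30–17:45.
Dilnoza → UTC: 11:15–14:15, 17:00–17:45, 18:45–20:00.
Priya ∩ Dilnoza: 11:15–13:00, 17:00–17:45.
Windows ≥ 30 min: 11:15–13:00, 17:00–17:45.
Latest start in the last window 17:00–17:45 is 17:45 − 30 min = 17:15.

17:15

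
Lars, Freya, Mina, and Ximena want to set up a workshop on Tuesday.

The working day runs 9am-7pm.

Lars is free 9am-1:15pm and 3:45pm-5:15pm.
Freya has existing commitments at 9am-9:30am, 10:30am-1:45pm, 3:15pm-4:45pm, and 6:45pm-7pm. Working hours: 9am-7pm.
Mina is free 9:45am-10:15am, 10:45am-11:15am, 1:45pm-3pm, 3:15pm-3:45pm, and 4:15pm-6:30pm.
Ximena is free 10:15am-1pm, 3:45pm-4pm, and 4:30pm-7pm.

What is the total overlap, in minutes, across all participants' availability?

30 minutes

Freya free within 09:00–19:00: 09:30–10:30, 13:45–15:15, 16:45–18:45.
Lars ∩ Freya: 09:30–10:30, 16:45–17:15.
Lars ∩ Freya ∩ Mina: 09:45–10:15, 16:45–17:15.
Lars ∩ Freya ∩ Mina ∩ Ximena: 16:45–17:15.
Total common minutes: 30.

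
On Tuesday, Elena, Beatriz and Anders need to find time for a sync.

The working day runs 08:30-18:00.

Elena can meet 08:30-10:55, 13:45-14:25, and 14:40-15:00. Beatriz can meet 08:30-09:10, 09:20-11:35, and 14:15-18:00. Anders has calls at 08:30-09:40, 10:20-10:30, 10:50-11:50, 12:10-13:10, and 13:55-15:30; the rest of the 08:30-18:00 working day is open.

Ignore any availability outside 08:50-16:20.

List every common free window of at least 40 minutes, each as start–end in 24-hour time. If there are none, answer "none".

09:40–10:20

Anders free within 08:30–18:00: 09:40–10:20, 10:30–10:50, 11:50–12:10, 13:10–13:55, 15:30–18:00.
Elena ∩ Beatriz: 08:30–09:10, 09:20–10:55, 14:15–14:25, 14:40–15:00.
Elena ∩ Beatriz ∩ Anders: 09:40–10:20, 10:30–10:50.
Restricted to 08:50–16:20: 09:40–10:20, 10:30–10:50.
Windows ≥ 40 min: 09:40–10:20.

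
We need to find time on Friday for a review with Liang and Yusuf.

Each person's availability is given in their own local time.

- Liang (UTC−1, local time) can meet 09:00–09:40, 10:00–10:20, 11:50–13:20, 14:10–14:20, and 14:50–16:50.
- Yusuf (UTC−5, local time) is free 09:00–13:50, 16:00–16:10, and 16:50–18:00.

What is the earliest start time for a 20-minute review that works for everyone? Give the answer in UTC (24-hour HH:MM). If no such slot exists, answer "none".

14:00

Liang → UTC: 10:00–10:40, 11:00–11:20, 12:50–14:20, 15:10–15:20, 15:50–17:50.
Yusuf → UTC: 14:00–18:50, 21:00–21:10, 21:50–23:00.
Liang ∩ Yusuf: 14:00–14:20, 15:10–15:20, 15:50–17:50.
Windows ≥ 20 min: 14:00–14:20, 15:50–17:50.
Earliest such window starts at 14:00.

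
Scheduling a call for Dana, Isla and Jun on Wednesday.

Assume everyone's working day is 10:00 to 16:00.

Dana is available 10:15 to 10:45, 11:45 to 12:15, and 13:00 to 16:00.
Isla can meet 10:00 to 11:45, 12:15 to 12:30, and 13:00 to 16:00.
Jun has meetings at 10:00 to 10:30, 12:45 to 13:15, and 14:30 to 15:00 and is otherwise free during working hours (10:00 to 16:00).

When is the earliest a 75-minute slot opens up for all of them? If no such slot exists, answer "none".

13:15

Jun free within 10:00–16:00: 10:30–12:45, 13:15–14:30, 15:00–16:00.
Dana ∩ Isla: 10:15–10:45, 13:00–16:00.
Dana ∩ Isla ∩ Jun: 10:30–10:45, 13:15–14:30, 15:00–16:00.
Windows ≥ 75 min: 13:15–14:30.
Earliest such window starts at 13:15.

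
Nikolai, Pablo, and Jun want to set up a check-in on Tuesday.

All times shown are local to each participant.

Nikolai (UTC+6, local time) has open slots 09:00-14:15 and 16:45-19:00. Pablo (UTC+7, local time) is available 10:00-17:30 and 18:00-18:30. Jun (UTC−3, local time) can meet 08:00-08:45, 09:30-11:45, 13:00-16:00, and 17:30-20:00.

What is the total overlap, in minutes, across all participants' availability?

Nikolai → UTC: 03:00–08:15, 10:45–13:00.
Pablo → UTC: 03:00–10:30, 11:00–11:30.
Jun → UTC: 11:00–11:45, 12:30–14:45, 16:00–19:00, 20:30–23:00.
Nikolai ∩ Pablo: 03:00–08:15, 11:00–11:30.
Nikolai ∩ Pablo ∩ Jun: 11:00–11:30.
Total common minutes: 30.

30 minutes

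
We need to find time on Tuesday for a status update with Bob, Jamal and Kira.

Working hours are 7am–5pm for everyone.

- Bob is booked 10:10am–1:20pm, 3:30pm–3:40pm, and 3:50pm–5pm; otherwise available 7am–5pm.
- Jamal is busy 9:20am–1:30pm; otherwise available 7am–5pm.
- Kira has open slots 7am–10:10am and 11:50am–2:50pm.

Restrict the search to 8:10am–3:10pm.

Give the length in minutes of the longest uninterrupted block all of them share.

80 minutes

Bob free within 07:00–17:00: 07:00–10:10, 13:20–15:30, 15:40–15:50.
Jamal free within 07:00–17:00: 07:00–09:20, 13:30–17:00.
Bob ∩ Jamal: 07:00–09:20, 13:30–15:30, 15:40–15:50.
Bob ∩ Jamal ∩ Kira: 07:00–09:20, 13:30–14:50.
Restricted to 08:10–15:10: 08:10–09:20, 13:30–14:50.
Common window lengths: 70, 80 min; longest is 80.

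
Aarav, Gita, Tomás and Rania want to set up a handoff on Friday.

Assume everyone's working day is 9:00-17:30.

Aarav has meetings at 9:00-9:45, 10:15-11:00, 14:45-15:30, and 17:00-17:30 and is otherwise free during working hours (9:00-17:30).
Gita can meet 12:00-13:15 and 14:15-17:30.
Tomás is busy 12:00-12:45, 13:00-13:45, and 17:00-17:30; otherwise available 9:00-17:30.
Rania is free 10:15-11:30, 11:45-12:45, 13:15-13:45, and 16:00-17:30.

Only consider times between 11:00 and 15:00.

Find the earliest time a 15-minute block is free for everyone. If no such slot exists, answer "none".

Aarav free within 09:00–17:30: 09:45–10:15, 11:00–14:45, 15:30–17:00.
Tomás free within 09:00–17:30: 09:00–12:00, 12:45–13:00, 13:45–17:00.
Aarav ∩ Gita: 12:00–13:15, 14:15–14:45, 15:30–17:00.
Aarav ∩ Gita ∩ Tomás: 12:45–13:00, 14:15–14:45, 15:30–17:00.
Aarav ∩ Gita ∩ Tomás ∩ Rania: 16:00–17:00.
Restricted to 11:00–15:00: (none).
Windows ≥ 15 min: (none).

none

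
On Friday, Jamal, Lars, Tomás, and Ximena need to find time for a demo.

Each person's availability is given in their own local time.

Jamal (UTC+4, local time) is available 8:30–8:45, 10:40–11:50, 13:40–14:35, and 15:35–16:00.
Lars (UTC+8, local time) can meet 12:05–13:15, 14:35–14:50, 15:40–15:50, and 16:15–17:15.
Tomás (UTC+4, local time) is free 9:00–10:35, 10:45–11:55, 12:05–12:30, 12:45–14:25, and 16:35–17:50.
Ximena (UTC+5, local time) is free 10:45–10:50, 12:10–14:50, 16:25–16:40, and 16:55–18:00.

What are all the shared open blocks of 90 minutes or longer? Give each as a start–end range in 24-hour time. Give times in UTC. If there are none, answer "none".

none

Jamal → UTC: 04:30–04:45, 06:40–07:50, 09:40–10:35, 11:35–12:00.
Lars → UTC: 04:05–05:15, 06:35–06:50, 07:40–07:50, 08:15–09:15.
Tomás → UTC: 05:00–06:35, 06:45–07:55, 08:05–08:30, 08:45–10:25, 12:35–13:50.
Ximena → UTC: 05:45–05:50, 07:10–09:50, 11:25–11:40, 11:55–13:00.
Jamal ∩ Lars: 04:30–04:45, 06:40–06:50, 07:40–07:50.
Jamal ∩ Lars ∩ Tomás: 06:45–06:50, 07:40–07:50.
Jamal ∩ Lars ∩ Tomás ∩ Ximena: 07:40–07:50.
Windows ≥ 90 min: (none).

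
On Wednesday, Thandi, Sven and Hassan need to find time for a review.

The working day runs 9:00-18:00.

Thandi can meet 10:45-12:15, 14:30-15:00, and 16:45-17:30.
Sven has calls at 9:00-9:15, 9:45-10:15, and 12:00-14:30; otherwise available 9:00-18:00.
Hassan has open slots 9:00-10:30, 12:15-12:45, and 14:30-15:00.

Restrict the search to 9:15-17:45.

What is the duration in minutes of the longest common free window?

Sven free within 09:00–18:00: 09:15–09:45, 10:15–12:00, 14:30–18:00.
Thandi ∩ Sven: 10:45–12:00, 14:30–15:00, 16:45–17:30.
Thandi ∩ Sven ∩ Hassan: 14:30–15:00.
Restricted to 09:15–17:45: 14:30–15:00.
Single common window of 30 minutes.

30 minutes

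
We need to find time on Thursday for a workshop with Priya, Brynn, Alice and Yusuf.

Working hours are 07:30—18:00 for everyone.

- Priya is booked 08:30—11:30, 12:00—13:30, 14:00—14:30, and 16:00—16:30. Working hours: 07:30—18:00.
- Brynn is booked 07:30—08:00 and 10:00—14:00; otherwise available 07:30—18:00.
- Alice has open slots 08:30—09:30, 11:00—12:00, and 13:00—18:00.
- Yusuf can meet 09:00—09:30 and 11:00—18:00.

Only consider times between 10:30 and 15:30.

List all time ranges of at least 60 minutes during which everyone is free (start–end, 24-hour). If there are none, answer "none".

14:30–15:30

Priya free within 07:30–18:00: 07:30–08:30, 11:30–12:00, 13:30–14:00, 14:30–16:00, 16:30–18:00.
Brynn free within 07:30–18:00: 08:00–10:00, 14:00–18:00.
Priya ∩ Brynn: 08:00–08:30, 14:30–16:00, 16:30–18:00.
Priya ∩ Brynn ∩ Alice: 14:30–16:00, 16:30–18:00.
Priya ∩ Brynn ∩ Alice ∩ Yusuf: 14:30–16:00, 16:30–18:00.
Restricted to 10:30–15:30: 14:30–15:30.
Windows ≥ 60 min: 14:30–15:30.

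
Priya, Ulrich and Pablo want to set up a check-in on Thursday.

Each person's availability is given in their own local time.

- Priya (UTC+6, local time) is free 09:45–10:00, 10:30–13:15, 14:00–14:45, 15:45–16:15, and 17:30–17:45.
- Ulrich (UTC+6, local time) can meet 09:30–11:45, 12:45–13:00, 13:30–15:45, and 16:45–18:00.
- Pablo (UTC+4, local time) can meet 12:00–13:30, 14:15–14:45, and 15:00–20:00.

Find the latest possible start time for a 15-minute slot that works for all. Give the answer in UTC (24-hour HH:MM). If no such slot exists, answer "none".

Priya → UTC: 03:45–04:00, 04:30–07:15, 08:00–08:45, 09:45–10:15, 11:30–11:45.
Ulrich → UTC: 03:30–05:45, 06:45–07:00, 07:30–09:45, 10:45–12:00.
Pablo → UTC: 08:00–09:30, 10:15–10:45, 11:00–16:00.
Priya ∩ Ulrich: 03:45–04:00, 04:30–05:45, 06:45–07:00, 08:00–08:45, 11:30–11:45.
Priya ∩ Ulrich ∩ Pablo: 08:00–08:45, 11:30–11:45.
Windows ≥ 15 min: 08:00–08:45, 11:30–11:45.
Latest start in the last window 11:30–11:45 is 11:45 − 15 min = 11:30.

11:30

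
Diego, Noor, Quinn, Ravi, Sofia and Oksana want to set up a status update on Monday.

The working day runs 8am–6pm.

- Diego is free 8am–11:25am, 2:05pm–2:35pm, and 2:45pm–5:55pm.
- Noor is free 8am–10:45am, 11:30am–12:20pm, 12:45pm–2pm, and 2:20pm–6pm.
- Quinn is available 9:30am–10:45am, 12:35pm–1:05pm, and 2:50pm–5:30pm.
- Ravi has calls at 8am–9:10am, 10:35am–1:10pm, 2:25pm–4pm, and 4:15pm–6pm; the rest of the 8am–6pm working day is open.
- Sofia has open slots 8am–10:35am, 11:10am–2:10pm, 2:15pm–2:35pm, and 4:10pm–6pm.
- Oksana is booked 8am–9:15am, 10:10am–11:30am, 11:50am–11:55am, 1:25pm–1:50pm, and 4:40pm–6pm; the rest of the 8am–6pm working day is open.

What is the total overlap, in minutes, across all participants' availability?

Ravi free within 08:00–18:00: 09:10–10:35, 13:10–14:25, 16:00–16:15.
Oksana free within 08:00–18:00: 09:15–10:10, 11:30–11:50, 11:55–13:25, 13:50–16:40.
Diego ∩ Noor: 08:00–10:45, 14:20–14:35, 14:45–17:55.
Diego ∩ Noor ∩ Quinn: 09:30–10:45, 14:50–17:30.
Diego ∩ Noor ∩ Quinn ∩ Ravi: 09:30–10:35, 16:00–16:15.
Diego ∩ Noor ∩ Quinn ∩ Ravi ∩ Sofia: 09:30–10:35, 16:10–16:15.
Diego ∩ Noor ∩ Quinn ∩ Ravi ∩ Sofia ∩ Oksana: 09:30–10:10, 16:10–16:15.
Total common minutes: 40 + 5 = 45.

45 minutes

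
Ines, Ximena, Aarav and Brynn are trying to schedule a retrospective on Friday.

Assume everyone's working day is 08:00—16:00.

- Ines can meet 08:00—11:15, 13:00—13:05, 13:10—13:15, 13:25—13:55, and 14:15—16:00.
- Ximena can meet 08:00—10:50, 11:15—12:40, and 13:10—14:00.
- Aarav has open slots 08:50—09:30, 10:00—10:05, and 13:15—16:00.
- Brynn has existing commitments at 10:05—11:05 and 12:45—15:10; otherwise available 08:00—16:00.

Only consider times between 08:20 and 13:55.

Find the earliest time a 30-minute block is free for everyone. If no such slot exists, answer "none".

Brynn free within 08:00–16:00: 08:00–10:05, 11:05–12:45, 15:10–16:00.
Ines ∩ Ximena: 08:00–10:50, 13:10–13:15, 13:25–13:55.
Ines ∩ Ximena ∩ Aarav: 08:50–09:30, 10:00–10:05, 13:25–13:55.
Ines ∩ Ximena ∩ Aarav ∩ Brynn: 08:50–09:30, 10:00–10:05.
Restricted to 08:20–13:55: 08:50–09:30, 10:00–10:05.
Windows ≥ 30 min: 08:50–09:30.
Earliest such window starts at 08:50.

08:50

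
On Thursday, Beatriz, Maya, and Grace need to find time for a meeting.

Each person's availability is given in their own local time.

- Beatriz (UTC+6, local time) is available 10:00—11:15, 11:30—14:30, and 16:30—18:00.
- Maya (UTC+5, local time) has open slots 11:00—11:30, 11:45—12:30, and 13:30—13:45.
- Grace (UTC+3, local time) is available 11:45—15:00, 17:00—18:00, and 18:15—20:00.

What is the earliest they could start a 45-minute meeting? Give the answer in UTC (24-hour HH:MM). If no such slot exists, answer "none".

none

Beatriz → UTC: 04:00–05:15, 05:30–08:30, 10:30–12:00.
Maya → UTC: 06:00–06:30, 06:45–07:30, 08:30–08:45.
Grace → UTC: 08:45–12:00, 14:00–15:00, 15:15–17:00.
Beatriz ∩ Maya: 06:00–06:30, 06:45–07:30.
Beatriz ∩ Maya ∩ Grace: (none).
Windows ≥ 45 min: (none).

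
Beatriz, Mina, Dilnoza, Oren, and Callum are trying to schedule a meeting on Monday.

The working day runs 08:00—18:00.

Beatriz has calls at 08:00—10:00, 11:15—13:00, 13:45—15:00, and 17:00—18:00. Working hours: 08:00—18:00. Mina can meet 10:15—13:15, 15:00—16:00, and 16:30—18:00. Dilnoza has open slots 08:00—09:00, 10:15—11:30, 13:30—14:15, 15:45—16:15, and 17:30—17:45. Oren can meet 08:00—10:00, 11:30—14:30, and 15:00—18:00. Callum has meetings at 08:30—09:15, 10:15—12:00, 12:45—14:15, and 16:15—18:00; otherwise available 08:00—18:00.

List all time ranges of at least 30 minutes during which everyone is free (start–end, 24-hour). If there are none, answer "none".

none

Beatriz free within 08:00–18:00: 10:00–11:15, 13:00–13:45, 15:00–17:00.
Callum free within 08:00–18:00: 08:00–08:30, 09:15–10:15, 12:00–12:45, 14:15–16:15.
Beatriz ∩ Mina: 10:15–11:15, 13:00–13:15, 15:00–16:00, 16:30–17:00.
Beatriz ∩ Mina ∩ Dilnoza: 10:15–11:15, 15:45–16:00.
Beatriz ∩ Mina ∩ Dilnoza ∩ Oren: 15:45–16:00.
Beatriz ∩ Mina ∩ Dilnoza ∩ Oren ∩ Callum: 15:45–16:00.
Windows ≥ 30 min: (none).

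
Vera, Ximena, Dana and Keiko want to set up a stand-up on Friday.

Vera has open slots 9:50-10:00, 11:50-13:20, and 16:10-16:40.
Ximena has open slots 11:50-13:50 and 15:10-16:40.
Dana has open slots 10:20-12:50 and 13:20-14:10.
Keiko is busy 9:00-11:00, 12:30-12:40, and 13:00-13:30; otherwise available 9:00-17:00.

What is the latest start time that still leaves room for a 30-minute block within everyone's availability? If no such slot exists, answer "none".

12:00

Keiko free within 09:00–17:00: 11:00–12:30, 12:40–13:00, 13:30–17:00.
Vera ∩ Ximena: 11:50–13:20, 16:10–16:40.
Vera ∩ Ximena ∩ Dana: 11:50–12:50.
Vera ∩ Ximena ∩ Dana ∩ Keiko: 11:50–12:30, 12:40–12:50.
Windows ≥ 30 min: 11:50–12:30.
Latest start in the last window 11:50–12:30 is 12:30 − 30 min = 12:00.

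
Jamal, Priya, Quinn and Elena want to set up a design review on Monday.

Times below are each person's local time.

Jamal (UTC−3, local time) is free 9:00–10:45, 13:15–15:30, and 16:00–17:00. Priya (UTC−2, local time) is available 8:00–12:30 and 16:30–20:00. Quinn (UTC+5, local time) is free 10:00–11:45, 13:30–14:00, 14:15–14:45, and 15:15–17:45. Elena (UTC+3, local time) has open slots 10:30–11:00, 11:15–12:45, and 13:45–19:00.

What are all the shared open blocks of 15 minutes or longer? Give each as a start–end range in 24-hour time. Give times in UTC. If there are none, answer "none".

Jamal → UTC: 12:00–13:45, 16:15–18:30, 19:00–20:00.
Priya → UTC: 10:00–14:30, 18:30–22:00.
Quinn → UTC: 05:00–06:45, 08:30–09:00, 09:15–09:45, 10:15–12:45.
Elena → UTC: 07:30–08:00, 08:15–09:45, 10:45–16:00.
Jamal ∩ Priya: 12:00–13:45, 19:00–20:00.
Jamal ∩ Priya ∩ Quinn: 12:00–12:45.
Jamal ∩ Priya ∩ Quinn ∩ Elena: 12:00–12:45.
Windows ≥ 15 min: 12:00–12:45.

12:00–12:45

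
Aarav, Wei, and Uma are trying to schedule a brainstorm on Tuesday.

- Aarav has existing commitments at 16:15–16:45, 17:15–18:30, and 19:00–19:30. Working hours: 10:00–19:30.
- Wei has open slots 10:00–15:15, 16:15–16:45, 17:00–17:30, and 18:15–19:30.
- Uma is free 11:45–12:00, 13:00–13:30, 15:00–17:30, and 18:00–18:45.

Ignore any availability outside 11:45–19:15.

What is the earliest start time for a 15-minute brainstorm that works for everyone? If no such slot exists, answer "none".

11:45

Aarav free within 10:00–19:30: 10:00–16:15, 16:45–17:15, 18:30–19:00.
Aarav ∩ Wei: 10:00–15:15, 17:00–17:15, 18:30–19:00.
Aarav ∩ Wei ∩ Uma: 11:45–12:00, 13:00–13:30, 15:00–15:15, 17:00–17:15, 18:30–18:45.
Restricted to 11:45–19:15: 11:45–12:00, 13:00–13:30, 15:00–15:15, 17:00–17:15, 18:30–18:45.
Windows ≥ 15 min: 11:45–12:00, 13:00–13:30, 15:00–15:15, 17:00–17:15, 18:30–18:45.
Earliest such window starts at 11:45.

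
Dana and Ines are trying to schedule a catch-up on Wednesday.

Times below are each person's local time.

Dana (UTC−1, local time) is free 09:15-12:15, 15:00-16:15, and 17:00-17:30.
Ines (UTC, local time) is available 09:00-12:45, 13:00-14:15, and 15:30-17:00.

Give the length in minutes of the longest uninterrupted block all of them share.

150 minutes

Dana → UTC: 10:15–13:15, 16:00–17:15, 18:00–18:30.
Ines → UTC: 09:00–12:45, 13:00–14:15, 15:30–17:00.
Dana ∩ Ines: 10:15–12:45, 13:00–13:15, 16:00–17:00.
Common window lengths: 150, 15, 60 min; longest is 150.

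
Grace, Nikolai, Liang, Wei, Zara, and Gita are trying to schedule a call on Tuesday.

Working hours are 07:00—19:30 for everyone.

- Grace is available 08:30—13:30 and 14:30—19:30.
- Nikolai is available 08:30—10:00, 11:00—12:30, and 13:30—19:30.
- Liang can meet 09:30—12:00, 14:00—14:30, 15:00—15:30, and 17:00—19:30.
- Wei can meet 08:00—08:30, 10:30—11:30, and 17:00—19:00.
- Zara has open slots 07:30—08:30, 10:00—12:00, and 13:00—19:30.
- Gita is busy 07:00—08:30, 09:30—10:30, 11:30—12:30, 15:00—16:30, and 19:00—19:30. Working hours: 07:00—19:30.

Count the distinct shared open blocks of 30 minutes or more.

Gita free within 07:00–19:30: 08:30–09:30, 10:30–11:30, 12:30–15:00, 16:30–19:00.
Grace ∩ Nikolai: 08:30–10:00, 11:00–12:30, 14:30–19:30.
Grace ∩ Nikolai ∩ Liang: 09:30–10:00, 11:00–12:00, 15:00–15:30, 17:00–19:30.
Grace ∩ Nikolai ∩ Liang ∩ Wei: 11:00–11:30, 17:00–19:00.
Grace ∩ Nikolai ∩ Liang ∩ Wei ∩ Zara: 11:00–11:30, 17:00–19:00.
Grace ∩ Nikolai ∩ Liang ∩ Wei ∩ Zara ∩ Gita: 11:00–11:30, 17:00–19:00.
Windows ≥ 30 min: 11:00–11:30, 17:00–19:00.
That's 2 windows.

2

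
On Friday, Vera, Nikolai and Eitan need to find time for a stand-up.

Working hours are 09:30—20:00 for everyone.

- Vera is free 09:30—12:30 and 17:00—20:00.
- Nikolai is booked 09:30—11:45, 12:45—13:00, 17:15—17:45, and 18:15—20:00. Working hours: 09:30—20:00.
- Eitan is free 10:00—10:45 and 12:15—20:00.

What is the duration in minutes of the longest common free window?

30 minutes

Nikolai free within 09:30–20:00: 11:45–12:45, 13:00–17:15, 17:45–18:15.
Vera ∩ Nikolai: 11:45–12:30, 17:00–17:15, 17:45–18:15.
Vera ∩ Nikolai ∩ Eitan: 12:15–12:30, 17:00–17:15, 17:45–18:15.
Common window lengths: 15, 15, 30 min; longest is 30.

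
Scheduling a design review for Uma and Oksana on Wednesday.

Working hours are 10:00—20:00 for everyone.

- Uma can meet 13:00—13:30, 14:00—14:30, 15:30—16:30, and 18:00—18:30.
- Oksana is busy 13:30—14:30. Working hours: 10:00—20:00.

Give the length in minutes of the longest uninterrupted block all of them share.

60 minutes

Oksana free within 10:00–20:00: 10:00–13:30, 14:30–20:00.
Uma ∩ Oksana: 13:00–13:30, 15:30–16:30, 18:00–18:30.
Common window lengths: 30, 60, 30 min; longest is 60.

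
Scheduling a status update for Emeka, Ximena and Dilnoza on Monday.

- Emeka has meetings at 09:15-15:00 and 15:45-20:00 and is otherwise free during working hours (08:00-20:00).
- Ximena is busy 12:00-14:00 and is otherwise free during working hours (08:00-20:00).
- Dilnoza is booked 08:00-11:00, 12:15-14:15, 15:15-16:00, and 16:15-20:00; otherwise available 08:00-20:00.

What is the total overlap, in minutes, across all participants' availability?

15 minutes

Emeka free within 08:00–20:00: 08:00–09:15, 15:00–15:45.
Ximena free within 08:00–20:00: 08:00–12:00, 14:00–20:00.
Dilnoza free within 08:00–20:00: 11:00–12:15, 14:15–15:15, 16:00–16:15.
Emeka ∩ Ximena: 08:00–09:15, 15:00–15:45.
Emeka ∩ Ximena ∩ Dilnoza: 15:00–15:15.
Total common minutes: 15.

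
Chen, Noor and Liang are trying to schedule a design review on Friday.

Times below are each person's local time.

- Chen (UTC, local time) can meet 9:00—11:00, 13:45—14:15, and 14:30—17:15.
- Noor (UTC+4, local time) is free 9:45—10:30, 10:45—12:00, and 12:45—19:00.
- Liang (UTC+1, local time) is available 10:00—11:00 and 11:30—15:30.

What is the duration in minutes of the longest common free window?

60 minutes

Chen → UTC: 09:00–11:00, 13:45–14:15, 14:30–17:15.
Noor → UTC: 05:45–06:30, 06:45–08:00, 08:45–15:00.
Liang → UTC: 09:00–10:00, 10:30–14:30.
Chen ∩ Noor: 09:00–11:00, 13:45–14:15, 14:30–15:00.
Chen ∩ Noor ∩ Liang: 09:00–10:00, 10:30–11:00, 13:45–14:15.
Common window lengths: 60, 30, 30 min; longest is 60.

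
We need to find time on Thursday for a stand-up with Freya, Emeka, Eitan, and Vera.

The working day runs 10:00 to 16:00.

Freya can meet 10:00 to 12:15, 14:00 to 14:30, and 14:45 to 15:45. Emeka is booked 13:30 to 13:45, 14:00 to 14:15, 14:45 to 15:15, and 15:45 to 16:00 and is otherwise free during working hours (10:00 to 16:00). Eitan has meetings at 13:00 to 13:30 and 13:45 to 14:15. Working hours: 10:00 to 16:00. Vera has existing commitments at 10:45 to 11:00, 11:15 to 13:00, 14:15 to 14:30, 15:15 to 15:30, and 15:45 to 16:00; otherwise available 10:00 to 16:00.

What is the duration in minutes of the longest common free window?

45 minutes

Emeka free within 10:00–16:00: 10:00–13:30, 13:45–14:00, 14:15–14:45, 15:15–15:45.
Eitan free within 10:00–16:00: 10:00–13:00, 13:30–13:45, 14:15–16:00.
Vera free within 10:00–16:00: 10:00–10:45, 11:00–11:15, 13:00–14:15, 14:30–15:15, 15:30–15:45.
Freya ∩ Emeka: 10:00–12:15, 14:15–14:30, 15:15–15:45.
Freya ∩ Emeka ∩ Eitan: 10:00–12:15, 14:15–14:30, 15:15–15:45.
Freya ∩ Emeka ∩ Eitan ∩ Vera: 10:00–10:45, 11:00–11:15, 15:30–15:45.
Common window lengths: 45, 15, 15 min; longest is 45.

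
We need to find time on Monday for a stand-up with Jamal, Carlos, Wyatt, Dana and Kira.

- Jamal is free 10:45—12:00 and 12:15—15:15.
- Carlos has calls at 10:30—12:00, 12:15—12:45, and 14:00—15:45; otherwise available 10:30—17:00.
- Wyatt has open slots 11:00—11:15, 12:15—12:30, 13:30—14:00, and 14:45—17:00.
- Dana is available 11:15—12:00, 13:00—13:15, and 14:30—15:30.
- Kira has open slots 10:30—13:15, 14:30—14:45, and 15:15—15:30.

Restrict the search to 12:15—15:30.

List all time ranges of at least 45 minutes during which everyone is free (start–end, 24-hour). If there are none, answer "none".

Carlos free within 10:30–17:00: 12:00–12:15, 12:45–14:00, 15:45–17:00.
Jamal ∩ Carlos: 12:45–14:00.
Jamal ∩ Carlos ∩ Wyatt: 13:30–14:00.
Jamal ∩ Carlos ∩ Wyatt ∩ Dana: (none).
Jamal ∩ Carlos ∩ Wyatt ∩ Dana ∩ Kira: (none).
Restricted to 12:15–15:30: (none).
Windows ≥ 45 min: (none).

none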